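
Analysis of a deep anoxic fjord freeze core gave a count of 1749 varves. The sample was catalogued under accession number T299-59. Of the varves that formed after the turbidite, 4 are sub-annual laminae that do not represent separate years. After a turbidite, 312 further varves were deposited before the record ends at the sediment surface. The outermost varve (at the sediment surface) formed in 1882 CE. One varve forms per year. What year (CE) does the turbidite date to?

1574 CE

312 varves post-date the turbidite.
312 − 4 false = 308 true varves after the turbidite.
Counting back 308 years from 1882 CE places the turbidite in 1882 − 308 = 1574 CE.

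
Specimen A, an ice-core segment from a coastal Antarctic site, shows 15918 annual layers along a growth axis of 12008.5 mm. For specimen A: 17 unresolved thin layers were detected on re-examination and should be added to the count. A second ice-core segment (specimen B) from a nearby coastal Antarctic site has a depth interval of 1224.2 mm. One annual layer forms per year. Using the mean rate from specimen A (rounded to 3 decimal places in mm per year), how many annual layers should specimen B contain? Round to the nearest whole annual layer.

1624 annual layers

Specimen A: true annual layer count = 15918 + 17 = 15935.
A: Extension rate ≈ 12008.5 / 15935 = 0.754 mm/year.
B spans 1224.2 / 0.754 = 1623.61 years ≈ 1624 annual layers.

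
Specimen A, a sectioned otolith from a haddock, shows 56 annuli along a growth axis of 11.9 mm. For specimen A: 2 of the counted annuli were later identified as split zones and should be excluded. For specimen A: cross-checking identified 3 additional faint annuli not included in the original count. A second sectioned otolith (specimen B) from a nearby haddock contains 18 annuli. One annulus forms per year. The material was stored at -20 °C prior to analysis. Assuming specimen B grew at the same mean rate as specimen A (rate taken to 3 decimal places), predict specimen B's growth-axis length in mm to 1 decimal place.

3.8 mm

Specimen A: correcting the raw count gives 56 − 2 + 3 = 57 true annuli.
A: 11.9 mm over 57 years gives 11.9 / 57 ≈ 0.209 mm/yr.
Length of B = 0.209 × 18 = 3.8 mm.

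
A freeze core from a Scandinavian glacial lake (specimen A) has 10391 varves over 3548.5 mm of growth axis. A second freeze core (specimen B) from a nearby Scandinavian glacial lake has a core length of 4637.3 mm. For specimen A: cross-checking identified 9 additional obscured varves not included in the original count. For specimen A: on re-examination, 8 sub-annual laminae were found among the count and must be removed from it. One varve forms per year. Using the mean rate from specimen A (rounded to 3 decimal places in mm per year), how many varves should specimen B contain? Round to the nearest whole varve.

13599 varves

Specimen A: after corrections the count is 10391 − 8 + 9 = 10392 varves.
A: Mean rate = 3548.5 mm / 10392 years ≈ 0.341 mm/yr.
Specimen B: 4637.3 mm / 0.341 mm per year = 13599.12 years ≈ 13599 varves.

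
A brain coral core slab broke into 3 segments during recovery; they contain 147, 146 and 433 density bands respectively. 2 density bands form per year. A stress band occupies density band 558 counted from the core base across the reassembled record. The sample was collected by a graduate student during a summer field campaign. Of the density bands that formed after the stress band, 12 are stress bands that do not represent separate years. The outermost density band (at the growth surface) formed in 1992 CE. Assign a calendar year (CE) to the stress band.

Total density bands = 147 + 146 + 433 = 726.
726 − 558 = 168 density bands lie beyond the stress band toward the growth surface.
Removing the 12 false density bands leaves 168 − 12 = 156 true density bands beyond the stress band.
With 2 density bands per year, 156 / 2 = 78 years.
1992 − 78 = 1914 CE.

1914 CE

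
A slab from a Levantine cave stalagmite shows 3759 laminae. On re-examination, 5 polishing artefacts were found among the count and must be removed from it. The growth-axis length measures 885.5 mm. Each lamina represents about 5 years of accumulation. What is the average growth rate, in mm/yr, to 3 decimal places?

0.047 mm/yr

True lamina count = 3759 − 5 = 3754.
At 5 years per lamina, 3754 × 5 = 18770 years.
885.5 mm over 18770 years gives 885.5 / 18770 ≈ 0.047 mm/yr.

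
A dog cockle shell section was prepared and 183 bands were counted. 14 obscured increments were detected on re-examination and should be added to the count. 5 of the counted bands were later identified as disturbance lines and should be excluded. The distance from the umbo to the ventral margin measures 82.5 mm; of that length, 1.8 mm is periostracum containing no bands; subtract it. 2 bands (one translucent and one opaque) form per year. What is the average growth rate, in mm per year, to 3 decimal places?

Correcting the raw count gives 183 − 5 + 14 = 192 true bands.
With 2 bands per year, 192 / 2 = 96 years.
The growth record spans 82.5 − 1.8 = 80.7 mm.
80.7 mm over 96 years gives 80.7 / 96 ≈ 0.841 mm per year.

0.841 mm per year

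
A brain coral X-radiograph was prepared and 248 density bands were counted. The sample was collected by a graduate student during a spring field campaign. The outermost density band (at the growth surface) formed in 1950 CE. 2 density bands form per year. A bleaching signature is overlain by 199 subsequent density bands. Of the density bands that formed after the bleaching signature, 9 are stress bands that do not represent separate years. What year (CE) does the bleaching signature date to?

There are 199 density bands younger than the bleaching signature.
Excluding 9 false density bands: 199 − 9 = 190.
190 density bands at 2 per year is 190 / 2 = 95 years.
The density band at the growth surface is 1950 CE, so the bleaching signature dates to 1950 − 95 = 1855 CE.

1855 CE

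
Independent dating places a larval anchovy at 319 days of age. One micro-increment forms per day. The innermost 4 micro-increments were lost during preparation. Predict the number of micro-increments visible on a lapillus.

One micro-increment per day gives 319 micro-increments over 319 days.
Subtracting the 4 micro-increments not captured gives 319 − 4 = 315 micro-increments in the record.

315 micro-increments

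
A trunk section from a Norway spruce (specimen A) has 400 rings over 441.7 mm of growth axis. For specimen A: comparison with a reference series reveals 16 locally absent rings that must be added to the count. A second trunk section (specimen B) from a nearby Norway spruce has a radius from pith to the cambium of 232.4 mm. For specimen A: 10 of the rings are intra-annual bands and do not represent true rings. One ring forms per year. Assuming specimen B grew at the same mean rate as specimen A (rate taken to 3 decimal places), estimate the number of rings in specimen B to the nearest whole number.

Specimen A: true ring count = 400 − 10 + 16 = 406.
A: Mean rate = 441.7 mm / 406 years ≈ 1.088 mm/year.
B spans 232.4 / 1.088 = 213.60 years ≈ 214 rings.

214 rings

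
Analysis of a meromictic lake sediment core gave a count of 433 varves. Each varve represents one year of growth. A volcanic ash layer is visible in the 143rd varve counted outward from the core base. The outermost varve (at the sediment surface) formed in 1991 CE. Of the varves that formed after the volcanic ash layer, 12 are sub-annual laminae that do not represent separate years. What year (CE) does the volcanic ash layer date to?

1713 CE

The volcanic ash layer sits at varve 143 from the core base, so 433 − 143 = 290 varves formed after it.
Removing the 12 false varves leaves 290 − 12 = 278 true varves beyond the volcanic ash layer.
1991 − 278 = 1713 CE.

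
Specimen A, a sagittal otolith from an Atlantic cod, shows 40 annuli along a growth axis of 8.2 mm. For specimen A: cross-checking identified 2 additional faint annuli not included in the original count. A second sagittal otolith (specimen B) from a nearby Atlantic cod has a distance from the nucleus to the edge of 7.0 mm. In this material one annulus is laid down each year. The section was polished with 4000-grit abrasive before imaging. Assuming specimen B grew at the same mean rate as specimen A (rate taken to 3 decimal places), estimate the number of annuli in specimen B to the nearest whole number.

Specimen A: correcting the raw count gives 40 + 2 = 42 true annuli.
A: Extension rate ≈ 8.2 / 42 = 0.195 mm/yr.
Specimen B: 7.0 mm / 0.195 mm per year = 35.90 years ≈ 36 annuli.

36 annuli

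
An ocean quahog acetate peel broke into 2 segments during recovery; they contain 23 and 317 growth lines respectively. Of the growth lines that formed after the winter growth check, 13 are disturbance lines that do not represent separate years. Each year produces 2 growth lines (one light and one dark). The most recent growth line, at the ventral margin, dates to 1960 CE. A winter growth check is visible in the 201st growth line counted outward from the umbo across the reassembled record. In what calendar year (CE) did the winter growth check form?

Total growth lines = 23 + 317 = 340.
The winter growth check sits at growth line 201 from the umbo, so 340 − 201 = 139 growth lines formed after it.
139 − 13 false = 126 true growth lines after the winter growth check.
With 2 growth lines per year, 126 / 2 = 63 years.
Counting back 63 years from 1960 CE places the winter growth check in 1960 − 63 = 1897 CE.

1897 CE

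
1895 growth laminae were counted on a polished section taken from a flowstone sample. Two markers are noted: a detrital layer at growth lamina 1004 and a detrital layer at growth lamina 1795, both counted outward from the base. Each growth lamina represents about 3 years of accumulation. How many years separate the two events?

Separation: 1795 − 1004 = 791 growth laminae.
At 3 years per growth lamina, 791 × 3 = 2373 years.

2373 years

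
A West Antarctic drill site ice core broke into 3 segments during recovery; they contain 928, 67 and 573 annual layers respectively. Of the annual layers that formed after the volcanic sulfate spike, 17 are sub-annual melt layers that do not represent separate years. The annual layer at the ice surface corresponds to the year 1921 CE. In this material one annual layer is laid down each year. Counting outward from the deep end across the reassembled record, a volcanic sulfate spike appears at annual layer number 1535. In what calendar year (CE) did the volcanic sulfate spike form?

Total annual layers = 928 + 67 + 573 = 1568.
The volcanic sulfate spike sits at annual layer 1535 from the deep end, so 1568 − 1535 = 33 annual layers formed after it.
Removing the 17 false annual layers leaves 33 − 17 = 16 true annual layers beyond the volcanic sulfate spike.
The annual layer at the ice surface is 1921 CE, so the volcanic sulfate spike dates to 1921 − 16 = 1905 CE.

1905 CE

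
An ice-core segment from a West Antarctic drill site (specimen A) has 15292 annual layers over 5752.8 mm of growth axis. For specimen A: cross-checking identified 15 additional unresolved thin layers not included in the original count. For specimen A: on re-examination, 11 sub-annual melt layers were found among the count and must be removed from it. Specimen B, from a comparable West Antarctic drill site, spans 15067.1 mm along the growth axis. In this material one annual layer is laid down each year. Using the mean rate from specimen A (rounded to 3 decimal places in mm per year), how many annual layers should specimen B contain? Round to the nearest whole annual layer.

Specimen A: after corrections the count is 15292 − 11 + 15 = 15296 annual layers.
A: Extension rate ≈ 5752.8 / 15296 = 0.376 mm/yr.
For B, 15067.1 / 0.376 = 40072.07 years ≈ 40072 annual layers.

40072 annual layers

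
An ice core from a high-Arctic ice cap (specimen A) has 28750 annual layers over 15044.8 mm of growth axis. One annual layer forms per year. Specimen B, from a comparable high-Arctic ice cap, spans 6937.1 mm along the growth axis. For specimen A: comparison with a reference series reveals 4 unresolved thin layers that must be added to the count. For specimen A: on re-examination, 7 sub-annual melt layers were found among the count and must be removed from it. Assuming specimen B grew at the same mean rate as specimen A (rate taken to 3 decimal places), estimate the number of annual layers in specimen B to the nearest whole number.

Specimen A: true annual layer count = 28750 − 7 + 4 = 28747.
A: Extension rate ≈ 15044.8 / 28747 = 0.523 mm/yr.
For B, 6937.1 / 0.523 = 13264.05 years ≈ 13264 annual layers.

13264 annual layers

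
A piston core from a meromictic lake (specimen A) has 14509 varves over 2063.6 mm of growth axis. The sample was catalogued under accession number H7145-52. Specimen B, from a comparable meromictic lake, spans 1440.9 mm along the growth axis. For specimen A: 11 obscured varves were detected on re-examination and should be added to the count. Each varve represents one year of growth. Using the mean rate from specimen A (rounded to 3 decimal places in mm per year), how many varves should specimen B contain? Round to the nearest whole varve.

10147 varves

Specimen A: true varve count = 14509 + 11 = 14520.
A: 2063.6 mm over 14520 years gives 2063.6 / 14520 ≈ 0.142 mm/yr.
For B, 1440.9 / 0.142 = 10147.18 years ≈ 10147 varves.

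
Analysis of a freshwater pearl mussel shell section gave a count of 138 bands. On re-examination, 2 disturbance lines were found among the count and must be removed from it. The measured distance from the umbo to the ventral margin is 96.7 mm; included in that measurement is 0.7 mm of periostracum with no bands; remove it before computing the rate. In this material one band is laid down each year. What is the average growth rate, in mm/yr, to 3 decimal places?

0.706 mm/yr

After corrections the count is 138 − 2 = 136 bands.
Net length = 96.7 − 0.7 = 96.0 mm.
Extension rate ≈ 96.0 / 136 = 0.706 mm/yr.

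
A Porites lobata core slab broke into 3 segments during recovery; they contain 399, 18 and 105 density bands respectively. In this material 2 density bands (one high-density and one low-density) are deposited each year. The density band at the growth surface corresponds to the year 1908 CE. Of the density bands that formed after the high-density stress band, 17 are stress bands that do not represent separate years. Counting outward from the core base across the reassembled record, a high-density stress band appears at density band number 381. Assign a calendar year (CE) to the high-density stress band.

1846 CE

Total density bands = 399 + 18 + 105 = 522.
522 − 381 = 141 density bands lie beyond the high-density stress band toward the growth surface.
Removing the 17 false density bands leaves 141 − 17 = 124 true density bands beyond the high-density stress band.
124 density bands at 2 per year is 124 / 2 = 62 years.
Counting back 62 years from 1908 CE places the high-density stress band in 1908 − 62 = 1846 CE.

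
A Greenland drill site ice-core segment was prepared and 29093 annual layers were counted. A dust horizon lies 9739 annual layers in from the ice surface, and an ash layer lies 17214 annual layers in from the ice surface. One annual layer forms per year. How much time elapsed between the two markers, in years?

7475 yr

The two markers are separated by 17214 − 9739 = 7475 annual layers.
At one annual layer per year, 7475 years elapsed between them.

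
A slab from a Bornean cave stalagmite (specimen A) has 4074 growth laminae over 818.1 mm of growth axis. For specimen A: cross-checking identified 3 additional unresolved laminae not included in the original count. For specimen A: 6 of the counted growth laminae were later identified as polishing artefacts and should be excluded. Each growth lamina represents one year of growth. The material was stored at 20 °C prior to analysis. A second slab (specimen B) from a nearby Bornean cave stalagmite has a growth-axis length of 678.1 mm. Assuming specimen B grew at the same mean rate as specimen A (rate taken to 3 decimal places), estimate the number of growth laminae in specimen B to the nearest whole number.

3374 growth laminae

Specimen A: after corrections the count is 4074 − 6 + 3 = 4071 growth laminae.
A: 818.1 mm over 4071 years gives 818.1 / 4071 ≈ 0.201 mm/yr.
Specimen B: 678.1 mm / 0.201 mm per year = 3373.63 years ≈ 3374 growth laminae.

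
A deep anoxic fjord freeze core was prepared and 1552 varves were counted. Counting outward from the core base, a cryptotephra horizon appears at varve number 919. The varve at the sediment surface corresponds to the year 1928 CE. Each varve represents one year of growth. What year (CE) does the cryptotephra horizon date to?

The cryptotephra horizon sits at varve 919 from the core base, so 1552 − 919 = 633 varves formed after it.
1928 − 633 = 1295 CE.

1295 CE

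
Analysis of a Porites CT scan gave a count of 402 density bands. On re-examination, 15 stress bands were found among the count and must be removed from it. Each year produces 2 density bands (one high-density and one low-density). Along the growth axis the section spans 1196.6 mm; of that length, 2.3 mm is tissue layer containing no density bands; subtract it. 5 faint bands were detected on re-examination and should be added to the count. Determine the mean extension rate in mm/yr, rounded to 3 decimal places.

6.093 mm/yr

After corrections the count is 402 − 15 + 5 = 392 density bands.
With 2 density bands per year, 392 / 2 = 196 years.
Removing the 2.3 mm offcut leaves 1196.6 − 2.3 = 1194.3 mm.
Extension rate ≈ 1194.3 / 196 = 6.093 mm/yr.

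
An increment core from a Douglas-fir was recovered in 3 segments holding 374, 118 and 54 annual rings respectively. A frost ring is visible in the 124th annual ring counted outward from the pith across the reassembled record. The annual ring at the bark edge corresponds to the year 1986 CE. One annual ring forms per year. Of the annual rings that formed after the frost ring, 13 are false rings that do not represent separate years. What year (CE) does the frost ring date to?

1577 CE

Total annual rings = 374 + 118 + 54 = 546.
546 − 124 = 422 annual rings lie beyond the frost ring toward the bark edge.
Excluding 13 false annual rings: 422 − 13 = 409.
The annual ring at the bark edge is 1986 CE, so the frost ring dates to 1986 − 409 = 1577 CE.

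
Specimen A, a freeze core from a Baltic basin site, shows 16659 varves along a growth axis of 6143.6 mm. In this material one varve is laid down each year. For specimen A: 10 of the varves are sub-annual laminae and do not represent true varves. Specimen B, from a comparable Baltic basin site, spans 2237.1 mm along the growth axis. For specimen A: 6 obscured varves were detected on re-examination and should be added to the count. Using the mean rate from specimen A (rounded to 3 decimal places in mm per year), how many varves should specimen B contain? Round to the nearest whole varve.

Specimen A: after corrections the count is 16659 − 10 + 6 = 16655 varves.
A: Mean rate = 6143.6 mm / 16655 years ≈ 0.369 mm/year.
Specimen B: 2237.1 mm / 0.369 mm per year = 6062.60 years ≈ 6063 varves.

6063 varves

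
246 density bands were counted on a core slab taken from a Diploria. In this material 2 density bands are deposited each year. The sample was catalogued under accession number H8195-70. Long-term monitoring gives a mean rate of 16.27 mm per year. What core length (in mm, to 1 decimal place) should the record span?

2001.2 mm

With 2 density bands per year, 246 / 2 = 123 years.
Length ≈ 16.27 × 123 = 2001.2 mm.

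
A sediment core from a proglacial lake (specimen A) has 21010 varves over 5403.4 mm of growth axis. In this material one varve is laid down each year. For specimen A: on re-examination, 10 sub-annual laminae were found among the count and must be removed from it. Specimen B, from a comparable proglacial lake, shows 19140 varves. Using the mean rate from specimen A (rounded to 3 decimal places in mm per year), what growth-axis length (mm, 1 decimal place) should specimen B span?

4919.0 mm

Specimen A: true varve count = 21010 − 10 = 21000.
A: 5403.4 mm over 21000 years gives 5403.4 / 21000 ≈ 0.257 mm/year.
For B, 0.257 mm/year × 19140 years = 4919.0 mm.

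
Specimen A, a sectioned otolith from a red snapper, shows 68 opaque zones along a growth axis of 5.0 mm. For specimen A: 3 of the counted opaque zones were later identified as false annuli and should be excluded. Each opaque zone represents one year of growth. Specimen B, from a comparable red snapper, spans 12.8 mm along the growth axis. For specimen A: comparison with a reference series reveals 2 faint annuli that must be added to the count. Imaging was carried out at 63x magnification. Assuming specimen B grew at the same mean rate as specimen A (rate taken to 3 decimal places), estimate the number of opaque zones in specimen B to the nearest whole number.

171 opaque zones

Specimen A: true opaque zone count = 68 − 3 + 2 = 67.
A: Extension rate ≈ 5.0 / 67 = 0.075 mm per year.
Specimen B: 12.8 mm / 0.075 mm per year = 170.67 years ≈ 171 opaque zones.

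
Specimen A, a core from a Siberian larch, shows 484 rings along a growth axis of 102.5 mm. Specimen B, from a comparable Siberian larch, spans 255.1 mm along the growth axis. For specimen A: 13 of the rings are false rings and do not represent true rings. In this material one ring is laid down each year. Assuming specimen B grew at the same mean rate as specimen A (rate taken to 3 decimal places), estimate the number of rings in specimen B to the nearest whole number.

1170 rings

Specimen A: true ring count = 484 − 13 = 471.
A: Mean rate = 102.5 mm / 471 years ≈ 0.218 mm per year.
For B, 255.1 / 0.218 = 1170.18 years ≈ 1170 rings.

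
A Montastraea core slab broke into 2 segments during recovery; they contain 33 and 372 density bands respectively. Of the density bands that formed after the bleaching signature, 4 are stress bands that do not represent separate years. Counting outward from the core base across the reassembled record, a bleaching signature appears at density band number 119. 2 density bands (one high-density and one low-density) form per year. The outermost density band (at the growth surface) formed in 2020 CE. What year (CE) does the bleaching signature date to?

1879 CE

Total density bands = 33 + 372 = 405.
Between density band 119 and the growth surface there are 405 − 119 = 286 density bands.
286 − 4 false = 282 true density bands after the bleaching signature.
282 density bands at 2 per year is 282 / 2 = 141 years.
The density band at the growth surface is 2020 CE, so the bleaching signature dates to 2020 − 141 = 1879 CE.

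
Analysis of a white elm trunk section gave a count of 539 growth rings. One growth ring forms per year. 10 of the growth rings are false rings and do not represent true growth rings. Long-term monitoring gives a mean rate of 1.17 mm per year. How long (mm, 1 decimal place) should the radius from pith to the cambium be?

618.9 mm

True growth ring count = 539 − 10 = 529.
529 years at 1.17 mm/year gives 1.17 × 529 = 618.9 mm.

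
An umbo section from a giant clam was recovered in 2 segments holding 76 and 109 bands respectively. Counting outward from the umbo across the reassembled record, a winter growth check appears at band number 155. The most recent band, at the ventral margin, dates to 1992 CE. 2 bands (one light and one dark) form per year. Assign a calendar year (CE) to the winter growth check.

Total bands = 76 + 109 = 185.
185 − 155 = 30 bands lie beyond the winter growth check toward the ventral margin.
With 2 bands per year, 30 / 2 = 15 years.
The band at the ventral margin is 1992 CE, so the winter growth check dates to 1992 − 15 = 1977 CE.

1977 CE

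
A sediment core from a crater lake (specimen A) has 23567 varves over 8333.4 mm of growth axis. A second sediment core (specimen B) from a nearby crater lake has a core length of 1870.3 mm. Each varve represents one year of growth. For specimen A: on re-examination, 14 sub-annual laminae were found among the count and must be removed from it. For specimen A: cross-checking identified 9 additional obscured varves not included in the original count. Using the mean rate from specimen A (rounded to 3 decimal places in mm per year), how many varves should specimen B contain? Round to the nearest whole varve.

5283 varves

Specimen A: after corrections the count is 23567 − 14 + 9 = 23562 varves.
A: Extension rate ≈ 8333.4 / 23562 = 0.354 mm/year.
B spans 1870.3 / 0.354 = 5283.33 years ≈ 5283 varves.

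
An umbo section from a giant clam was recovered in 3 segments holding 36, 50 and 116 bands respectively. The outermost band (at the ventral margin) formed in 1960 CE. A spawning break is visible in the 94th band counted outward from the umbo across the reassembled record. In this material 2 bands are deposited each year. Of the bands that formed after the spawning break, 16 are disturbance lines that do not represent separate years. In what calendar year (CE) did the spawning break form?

Total bands = 36 + 50 + 116 = 202.
202 − 94 = 108 bands lie beyond the spawning break toward the ventral margin.
Excluding 16 false bands: 108 − 16 = 92.
With 2 bands per year, 92 / 2 = 46 years.
Counting back 46 years from 1960 CE places the spawning break in 1960 − 46 = 1914 CE.

1914 CE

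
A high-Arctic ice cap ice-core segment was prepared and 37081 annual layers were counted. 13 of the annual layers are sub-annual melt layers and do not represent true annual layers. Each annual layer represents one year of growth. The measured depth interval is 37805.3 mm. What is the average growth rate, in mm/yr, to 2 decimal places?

Adjusted count: 37081 − 13 = 37068 annual layers.
Extension rate ≈ 37805.3 / 37068 = 1.02 mm/yr.

1.02 mm/yr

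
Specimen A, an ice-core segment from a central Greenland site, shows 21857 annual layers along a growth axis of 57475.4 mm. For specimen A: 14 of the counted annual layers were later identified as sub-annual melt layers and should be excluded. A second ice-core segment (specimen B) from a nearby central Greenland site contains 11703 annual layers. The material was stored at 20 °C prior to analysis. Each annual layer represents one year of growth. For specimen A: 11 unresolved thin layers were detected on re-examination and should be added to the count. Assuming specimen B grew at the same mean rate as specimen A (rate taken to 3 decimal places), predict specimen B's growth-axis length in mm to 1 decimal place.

Specimen A: correcting the raw count gives 21857 − 14 + 11 = 21854 true annual layers.
A: 57475.4 mm over 21854 years gives 57475.4 / 21854 ≈ 2.630 mm/yr.
B's length ≈ 2.630 × 11703 = 30778.9 mm.

30778.9 mm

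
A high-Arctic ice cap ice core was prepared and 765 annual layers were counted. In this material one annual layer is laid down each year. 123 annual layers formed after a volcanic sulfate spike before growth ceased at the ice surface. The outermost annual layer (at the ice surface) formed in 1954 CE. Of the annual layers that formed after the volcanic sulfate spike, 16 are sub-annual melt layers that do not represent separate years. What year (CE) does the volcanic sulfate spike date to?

1847 CE

There are 123 annual layers younger than the volcanic sulfate spike.
Excluding 16 false annual layers: 123 − 16 = 107.
Counting back 107 years from 1954 CE places the volcanic sulfate spike in 1954 − 107 = 1847 CE.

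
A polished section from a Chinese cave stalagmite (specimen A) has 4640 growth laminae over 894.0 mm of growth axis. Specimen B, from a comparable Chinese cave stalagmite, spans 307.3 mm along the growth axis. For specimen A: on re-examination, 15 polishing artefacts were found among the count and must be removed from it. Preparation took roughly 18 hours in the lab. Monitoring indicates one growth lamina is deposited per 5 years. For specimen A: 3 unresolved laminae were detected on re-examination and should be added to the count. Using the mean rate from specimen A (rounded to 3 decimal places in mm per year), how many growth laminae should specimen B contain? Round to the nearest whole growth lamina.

1576 growth laminae

Specimen A: adjusted count: 4640 − 15 + 3 = 4628 growth laminae.
Specimen A: 4628 growth laminae at 5 years each span 4628 × 5 = 23140 years.
A: Extension rate ≈ 894.0 / 23140 = 0.039 mm per year.
For B, 307.3 / 0.039 = 7879.49 years; at 5 years per growth lamina that is 7879.49 / 5 ≈ 1576 growth laminae.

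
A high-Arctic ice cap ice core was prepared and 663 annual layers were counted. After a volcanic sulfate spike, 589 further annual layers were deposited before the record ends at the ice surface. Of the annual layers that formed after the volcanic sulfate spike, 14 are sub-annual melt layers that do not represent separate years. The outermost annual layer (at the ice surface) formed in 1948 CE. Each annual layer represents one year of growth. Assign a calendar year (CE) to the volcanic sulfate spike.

1373 CE

There are 589 annual layers younger than the volcanic sulfate spike.
Excluding 14 false annual layers: 589 − 14 = 575.
The annual layer at the ice surface is 1948 CE, so the volcanic sulfate spike dates to 1948 − 575 = 1373 CE.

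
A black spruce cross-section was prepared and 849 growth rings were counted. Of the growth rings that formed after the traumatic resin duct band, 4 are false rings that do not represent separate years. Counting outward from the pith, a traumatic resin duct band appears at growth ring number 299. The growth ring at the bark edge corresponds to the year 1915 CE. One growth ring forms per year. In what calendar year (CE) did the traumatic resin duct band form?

1369 CE

849 − 299 = 550 growth rings lie beyond the traumatic resin duct band toward the bark edge.
550 − 4 false = 546 true growth rings after the traumatic resin duct band.
The growth ring at the bark edge is 1915 CE, so the traumatic resin duct band dates to 1915 − 546 = 1369 CE.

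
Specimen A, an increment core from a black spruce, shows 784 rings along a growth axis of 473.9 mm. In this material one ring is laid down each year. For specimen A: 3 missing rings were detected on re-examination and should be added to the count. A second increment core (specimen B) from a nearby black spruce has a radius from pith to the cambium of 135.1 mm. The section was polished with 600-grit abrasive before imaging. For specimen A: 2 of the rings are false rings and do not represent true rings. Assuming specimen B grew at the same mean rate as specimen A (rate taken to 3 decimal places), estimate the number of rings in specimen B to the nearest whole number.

Specimen A: correcting the raw count gives 784 − 2 + 3 = 785 true rings.
A: Extension rate ≈ 473.9 / 785 = 0.604 mm per year.
Specimen B: 135.1 mm / 0.604 mm per year = 223.68 years ≈ 224 rings.

224 rings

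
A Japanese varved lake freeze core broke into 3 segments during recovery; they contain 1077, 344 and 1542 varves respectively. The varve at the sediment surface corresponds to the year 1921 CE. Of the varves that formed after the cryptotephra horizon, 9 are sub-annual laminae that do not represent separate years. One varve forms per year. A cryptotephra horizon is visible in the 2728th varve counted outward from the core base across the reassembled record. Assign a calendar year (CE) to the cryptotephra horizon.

1695 CE

Total varves = 1077 + 344 + 1542 = 2963.
2963 − 2728 = 235 varves lie beyond the cryptotephra horizon toward the sediment surface.
235 − 9 false = 226 true varves after the cryptotephra horizon.
The varve at the sediment surface is 1921 CE, so the cryptotephra horizon dates to 1921 − 226 = 1695 CE.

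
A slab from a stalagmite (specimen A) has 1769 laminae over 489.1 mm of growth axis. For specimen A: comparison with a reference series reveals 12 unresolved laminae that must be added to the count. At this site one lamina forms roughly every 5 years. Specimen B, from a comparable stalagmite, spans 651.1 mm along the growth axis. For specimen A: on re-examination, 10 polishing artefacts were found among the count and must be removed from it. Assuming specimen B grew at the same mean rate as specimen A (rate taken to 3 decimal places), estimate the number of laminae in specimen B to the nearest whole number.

2368 laminae

Specimen A: after corrections the count is 1769 − 10 + 12 = 1771 laminae.
Specimen A: 1771 laminae at 5 years each span 1771 × 5 = 8855 years.
A: 489.1 mm over 8855 years gives 489.1 / 8855 ≈ 0.055 mm per year.
B spans 651.1 / 0.055 = 11838.18 years; at 5 years per lamina that is 11838.18 / 5 ≈ 2368 laminae.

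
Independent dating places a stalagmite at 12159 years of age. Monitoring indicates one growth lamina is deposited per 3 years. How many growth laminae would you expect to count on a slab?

At 3 years per growth lamina, 12159 / 3 = 4053 growth laminae are expected.
So 4053 growth laminae should be present.

4053 growth laminae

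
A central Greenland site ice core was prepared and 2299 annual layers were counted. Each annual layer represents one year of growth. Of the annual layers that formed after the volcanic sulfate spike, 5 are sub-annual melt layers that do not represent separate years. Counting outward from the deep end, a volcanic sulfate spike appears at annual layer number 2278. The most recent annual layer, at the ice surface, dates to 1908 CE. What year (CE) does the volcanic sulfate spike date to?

The volcanic sulfate spike sits at annual layer 2278 from the deep end, so 2299 − 2278 = 21 annual layers formed after it.
Removing the 5 false annual layers leaves 21 − 5 = 16 true annual layers beyond the volcanic sulfate spike.
Counting back 16 years from 1908 CE places the volcanic sulfate spike in 1908 − 16 = 1892 CE.

1892 CE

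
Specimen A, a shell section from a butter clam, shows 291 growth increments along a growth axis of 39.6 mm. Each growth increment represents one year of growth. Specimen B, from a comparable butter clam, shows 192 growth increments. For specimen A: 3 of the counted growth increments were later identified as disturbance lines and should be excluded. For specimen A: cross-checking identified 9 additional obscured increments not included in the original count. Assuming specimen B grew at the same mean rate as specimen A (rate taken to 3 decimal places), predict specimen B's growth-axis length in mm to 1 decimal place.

25.5 mm

Specimen A: correcting the raw count gives 291 − 3 + 9 = 297 true growth increments.
A: 39.6 mm over 297 years gives 39.6 / 297 ≈ 0.133 mm/yr.
Length of B = 0.133 × 192 = 25.5 mm.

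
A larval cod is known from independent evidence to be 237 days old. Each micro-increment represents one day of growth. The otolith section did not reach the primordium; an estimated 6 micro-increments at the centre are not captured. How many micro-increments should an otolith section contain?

Expected micro-increments over 237 days: 237.
Less the 6 uncaptured micro-increments: 237 − 6 = 231.

231 micro-increments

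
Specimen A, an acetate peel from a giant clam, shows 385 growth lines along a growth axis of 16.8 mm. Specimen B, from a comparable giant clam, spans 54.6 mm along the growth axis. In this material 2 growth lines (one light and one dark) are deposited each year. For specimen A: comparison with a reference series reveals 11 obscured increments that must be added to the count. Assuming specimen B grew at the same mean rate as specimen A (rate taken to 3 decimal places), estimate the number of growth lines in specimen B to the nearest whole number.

Specimen A: true growth line count = 385 + 11 = 396.
Specimen A: 396 growth lines at 2 per year is 396 / 2 = 198 years.
A: Extension rate ≈ 16.8 / 198 = 0.085 mm/year.
Specimen B: 54.6 mm / 0.085 mm per year = 642.35 years; at 2 growth lines per year that is 642.35 × 2 ≈ 1285 growth lines.

1285 growth lines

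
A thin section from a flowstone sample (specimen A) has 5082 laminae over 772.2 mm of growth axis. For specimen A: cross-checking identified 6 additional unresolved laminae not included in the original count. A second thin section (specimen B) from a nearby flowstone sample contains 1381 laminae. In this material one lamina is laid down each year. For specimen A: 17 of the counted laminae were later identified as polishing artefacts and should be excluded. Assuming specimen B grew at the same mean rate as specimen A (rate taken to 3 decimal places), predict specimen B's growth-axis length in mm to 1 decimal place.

209.9 mm

Specimen A: adjusted count: 5082 − 17 + 6 = 5071 laminae.
A: Extension rate ≈ 772.2 / 5071 = 0.152 mm/yr.
Length of B = 0.152 × 1381 = 209.9 mm.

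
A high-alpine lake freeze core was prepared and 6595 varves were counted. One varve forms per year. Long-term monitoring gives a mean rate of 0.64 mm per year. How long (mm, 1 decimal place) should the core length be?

6595 years of growth are recorded.
Predicted length = 0.64 mm/year × 6595 years = 4220.8 mm.

4220.8 mm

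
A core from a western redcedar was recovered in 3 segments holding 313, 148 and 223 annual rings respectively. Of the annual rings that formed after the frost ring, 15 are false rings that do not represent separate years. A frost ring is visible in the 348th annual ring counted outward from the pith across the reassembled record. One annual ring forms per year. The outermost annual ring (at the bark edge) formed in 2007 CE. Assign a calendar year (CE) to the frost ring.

Total annual rings = 313 + 148 + 223 = 684.
684 − 348 = 336 annual rings lie beyond the frost ring toward the bark edge.
Excluding 15 false annual rings: 336 − 15 = 321.
The annual ring at the bark edge is 2007 CE, so the frost ring dates to 2007 − 321 = 1686 CE.

1686 CE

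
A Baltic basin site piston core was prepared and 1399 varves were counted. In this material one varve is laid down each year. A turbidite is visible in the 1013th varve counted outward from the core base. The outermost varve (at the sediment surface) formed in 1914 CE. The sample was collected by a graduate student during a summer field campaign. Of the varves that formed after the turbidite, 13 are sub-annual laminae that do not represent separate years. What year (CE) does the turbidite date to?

1541 CE

The turbidite sits at varve 1013 from the core base, so 1399 − 1013 = 386 varves formed after it.
Excluding 13 false varves: 386 − 13 = 373.
Counting back 373 years from 1914 CE places the turbidite in 1914 − 373 = 1541 CE.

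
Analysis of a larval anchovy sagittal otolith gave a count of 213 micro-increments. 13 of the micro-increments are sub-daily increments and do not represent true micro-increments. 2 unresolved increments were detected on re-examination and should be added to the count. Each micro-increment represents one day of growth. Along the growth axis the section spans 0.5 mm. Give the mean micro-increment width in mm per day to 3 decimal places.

True micro-increment count = 213 − 13 + 2 = 202.
Mean rate = 0.5 mm / 202 days ≈ 0.002 mm per day.

0.002 mm per day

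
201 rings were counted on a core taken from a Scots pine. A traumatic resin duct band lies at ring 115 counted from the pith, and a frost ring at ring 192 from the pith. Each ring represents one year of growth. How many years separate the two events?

77 years

The two markers are separated by 192 − 115 = 77 rings.
That is 77 years at one ring per year.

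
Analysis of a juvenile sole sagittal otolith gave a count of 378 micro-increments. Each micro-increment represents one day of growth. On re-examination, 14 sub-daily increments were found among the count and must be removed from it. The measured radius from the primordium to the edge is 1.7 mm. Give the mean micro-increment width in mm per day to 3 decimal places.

0.005 mm per day

True micro-increment count = 378 − 14 = 364.
Extension rate ≈ 1.7 / 364 = 0.005 mm per day.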